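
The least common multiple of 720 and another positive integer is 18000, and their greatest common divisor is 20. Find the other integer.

500

gcd × lcm = product of the two integers, so the other integer is (20 × 18000) / 720 = 500.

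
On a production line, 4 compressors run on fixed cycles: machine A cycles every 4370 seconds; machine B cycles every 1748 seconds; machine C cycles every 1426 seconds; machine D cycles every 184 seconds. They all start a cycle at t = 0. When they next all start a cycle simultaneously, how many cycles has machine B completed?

They are all back at their starting positions together after one LCM of the periods.
4370 = 2 × 5 × 19 × 23
1748 = 2^2 × 19 × 23
1426 = 2 × 23 × 31
184 = 2^3 × 23
LCM(4370, 1748, 1426, 184) = 2^3 × 5 × 19 × 23 × 31 = 541880.
Cycles for period 1748: 541880 / 1748 = 310.

310 cycles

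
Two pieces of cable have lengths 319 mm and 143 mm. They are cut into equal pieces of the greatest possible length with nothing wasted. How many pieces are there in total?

42

Piece length = gcd(319, 143).
319 = 11 × 29
143 = 11 × 13
gcd(319, 143) = 11.
Total pieces = 319/11 + 143/11 = 29 + 13 = 42.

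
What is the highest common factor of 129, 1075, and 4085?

129 = 3 × 43
1075 = 5^2 × 43
4085 = 5 × 19 × 43
gcd(129, 1075, 4085) = 43.

43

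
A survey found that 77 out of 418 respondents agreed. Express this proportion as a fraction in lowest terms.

77 = 7 × 11
418 = 2 × 11 × 19
gcd(77, 418) = 11.
Divide numerator and denominator by 11: 77/418 = 7/38.

7/38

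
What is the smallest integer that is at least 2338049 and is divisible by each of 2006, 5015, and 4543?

3089240

The integer must be a common multiple of 2006, 5015, and 4543, so a multiple of their LCM.
2006 = 2 × 17 × 59
5015 = 5 × 17 × 59
4543 = 7 × 11 × 59
LCM(2006, 5015, 4543) = 2 × 5 × 7 × 11 × 17 × 59 = 772310.
Smallest multiple of 772310 that is ≥ 2338049: ⌈2338049/772310⌉ × 772310 = 4 × 772310 = 3089240.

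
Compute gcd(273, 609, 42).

21

273 = 3 × 7 × 13
609 = 3 × 7 × 29
42 = 2 × 3 × 7
gcd(273, 609, 42) = 3 × 7 = 21.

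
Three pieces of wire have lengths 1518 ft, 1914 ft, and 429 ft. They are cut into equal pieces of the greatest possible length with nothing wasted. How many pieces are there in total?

Piece length = gcd(1518, 1914, 429).
1518 = 2 × 3 × 11 × 23
1914 = 2 × 3 × 11 × 29
429 = 3 × 11 × 13
gcd(1518, 1914, 429) = 3 × 11 = 33.
Total pieces = 1518/33 + 1914/33 + 429/33 = 46 + 58 + 13 = 117.

117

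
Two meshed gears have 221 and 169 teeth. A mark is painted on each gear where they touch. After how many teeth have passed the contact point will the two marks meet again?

We need the least common multiple of the intervals.
221 = 13 × 17
169 = 13^2
LCM(221, 169) = 13^2 × 17 = 2873.

2873 teeth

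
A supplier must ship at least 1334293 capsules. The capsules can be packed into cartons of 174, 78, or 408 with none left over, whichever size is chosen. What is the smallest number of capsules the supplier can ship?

1384344

The number of capsules must be a common multiple of 174, 78, and 408, so a multiple of their LCM.
174 = 2 × 3 × 29
78 = 2 × 3 × 13
408 = 2^3 × 3 × 17
LCM(174, 78, 408) = 2^3 × 3 × 13 × 17 × 29 = 153816.
Smallest multiple of 153816 that is ≥ 1334293: ⌈1334293/153816⌉ × 153816 = 9 × 153816 = 1384344.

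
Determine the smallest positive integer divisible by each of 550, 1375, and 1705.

85250

550 = 2 × 5^2 × 11
1375 = 5^3 × 11
1705 = 5 × 11 × 31
LCM(550, 1375, 1705) = 2 × 5^3 × 11 × 31 = 85250.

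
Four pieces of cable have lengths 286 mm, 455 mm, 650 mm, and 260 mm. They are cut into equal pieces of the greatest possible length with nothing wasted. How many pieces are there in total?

Piece length = gcd(286, 455, 650, 260).
286 = 2 × 11 × 13
455 = 5 × 7 × 13
650 = 2 × 5^2 × 13
260 = 2^2 × 5 × 13
gcd(286, 455, 650, 260) = 13.
Total pieces = 286/13 + 455/13 + 650/13 + 260/13 = 22 + 35 + 50 + 20 = 127.

127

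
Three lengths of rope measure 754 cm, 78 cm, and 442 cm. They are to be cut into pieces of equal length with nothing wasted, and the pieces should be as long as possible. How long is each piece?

26 cm

Each piece length must divide every original length, so the longest possible is gcd(754, 78, 442).
754 = 2 × 13 × 29
78 = 2 × 3 × 13
442 = 2 × 13 × 17
gcd(754, 78, 442) = 2 × 13 = 26.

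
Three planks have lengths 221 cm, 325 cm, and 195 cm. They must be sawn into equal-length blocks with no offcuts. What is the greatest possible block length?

This is the greatest common divisor of 221, 325, and 195.
221 = 13 × 17
325 = 5^2 × 13
195 = 3 × 5 × 13
gcd(221, 325, 195) = 13.

13 cm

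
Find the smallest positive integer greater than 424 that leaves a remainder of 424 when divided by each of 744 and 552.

N − 424 must be a common multiple of 744 and 552.
744 = 2^3 × 3 × 31
552 = 2^3 × 3 × 23
LCM(744, 552) = 2^3 × 3 × 23 × 31 = 17112.
Smallest N > 424 is LCM + 424 = 17112 + 424 = 17536.

17536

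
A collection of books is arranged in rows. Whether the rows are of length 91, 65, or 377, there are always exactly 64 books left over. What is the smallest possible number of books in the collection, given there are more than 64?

N − 64 must be a common multiple of 91, 65, and 377.
91 = 7 × 13
65 = 5 × 13
377 = 13 × 29
LCM(91, 65, 377) = 5 × 7 × 13 × 29 = 13195.
Smallest N > 64 is LCM + 64 = 13195 + 64 = 13259.

13259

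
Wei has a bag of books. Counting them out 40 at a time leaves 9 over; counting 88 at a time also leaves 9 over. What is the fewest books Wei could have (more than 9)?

N − 9 must be a common multiple of 40 and 88.
40 = 2^3 × 5
88 = 2^3 × 11
LCM(40, 88) = 2^3 × 5 × 11 = 440.
Smallest N > 9 is LCM + 9 = 440 + 9 = 449.

449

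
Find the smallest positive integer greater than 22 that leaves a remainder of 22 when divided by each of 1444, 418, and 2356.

492426

N − 22 must be a common multiple of 1444, 418, and 2356.
1444 = 2^2 × 19^2
418 = 2 × 11 × 19
2356 = 2^2 × 19 × 31
LCM(1444, 418, 2356) = 2^2 × 11 × 19^2 × 31 = 492404.
Smallest N > 22 is LCM + 22 = 492404 + 22 = 492426.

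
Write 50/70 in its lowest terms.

5/7

50 = 2 × 5^2
70 = 2 × 5 × 7
gcd(50, 70) = 2 × 5 = 10.
Divide numerator and denominator by 10: 50/70 = 5/7.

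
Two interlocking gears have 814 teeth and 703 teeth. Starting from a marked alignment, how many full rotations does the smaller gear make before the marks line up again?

The first common completion time is the LCM of the periods.
814 = 2 × 11 × 37
703 = 19 × 37
LCM(814, 703) = 2 × 11 × 19 × 37 = 15466.
Rotations for period 703: 15466 / 703 = 22.

22 rotations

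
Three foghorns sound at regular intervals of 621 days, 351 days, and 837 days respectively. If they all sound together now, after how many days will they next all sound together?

The first simultaneous occurrence is after LCM of the individual periods.
621 = 3^3 × 23
351 = 3^3 × 13
837 = 3^3 × 31
LCM(621, 351, 837) = 3^3 × 13 × 23 × 31 = 250263.

250263 days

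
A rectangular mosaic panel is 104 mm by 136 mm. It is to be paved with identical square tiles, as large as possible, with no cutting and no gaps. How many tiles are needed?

Tile side = gcd(104, 136).
104 = 2^3 × 13
136 = 2^3 × 17
gcd(104, 136) = 2^3 = 8.
Tiles: (104/8) × (136/8) = 13 × 17 = 221.

221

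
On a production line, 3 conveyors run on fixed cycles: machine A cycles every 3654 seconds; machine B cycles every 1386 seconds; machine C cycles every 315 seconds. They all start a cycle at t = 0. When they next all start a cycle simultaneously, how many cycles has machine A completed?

55 cycles

All finish a whole number of cycles simultaneously at t = LCM of the periods.
3654 = 2 × 3^2 × 7 × 29
1386 = 2 × 3^2 × 7 × 11
315 = 3^2 × 5 × 7
LCM(3654, 1386, 315) = 2 × 3^2 × 5 × 7 × 11 × 29 = 200970.
Cycles for period 3654: 200970 / 3654 = 55.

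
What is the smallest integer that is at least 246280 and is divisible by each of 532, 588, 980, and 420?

279300

The integer must be a common multiple of 532, 588, 980, and 420, so a multiple of their LCM.
532 = 2^2 × 7 × 19
588 = 2^2 × 3 × 7^2
980 = 2^2 × 5 × 7^2
420 = 2^2 × 3 × 5 × 7
LCM(532, 588, 980, 420) = 2^2 × 3 × 5 × 7^2 × 19 = 55860.
Smallest multiple of 55860 that is ≥ 246280: ⌈246280/55860⌉ × 55860 = 5 × 55860 = 279300.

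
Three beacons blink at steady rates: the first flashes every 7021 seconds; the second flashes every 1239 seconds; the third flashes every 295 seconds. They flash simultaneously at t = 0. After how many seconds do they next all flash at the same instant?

105315 seconds

The first simultaneous occurrence is after LCM of the individual periods.
7021 = 7 × 17 × 59
1239 = 3 × 7 × 59
295 = 5 × 59
LCM(7021, 1239, 295) = 3 × 5 × 7 × 17 × 59 = 105315.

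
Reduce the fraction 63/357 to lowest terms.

3/17

63 = 3^2 × 7
357 = 3 × 7 × 17
gcd(63, 357) = 3 × 7 = 21.
Divide numerator and denominator by 21: 63/357 = 3/17.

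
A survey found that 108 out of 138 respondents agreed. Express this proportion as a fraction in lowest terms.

18/23

108 = 2^2 × 3^3
138 = 2 × 3 × 23
gcd(108, 138) = 2 × 3 = 6.
Divide numerator and denominator by 6: 108/138 = 18/23.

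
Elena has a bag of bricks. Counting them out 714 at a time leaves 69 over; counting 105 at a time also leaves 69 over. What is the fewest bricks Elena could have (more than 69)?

N − 69 must be a common multiple of 714 and 105.
714 = 2 × 3 × 7 × 17
105 = 3 × 5 × 7
LCM(714, 105) = 2 × 3 × 5 × 7 × 17 = 3570.
Smallest N > 69 is LCM + 69 = 3570 + 69 = 3639.

3639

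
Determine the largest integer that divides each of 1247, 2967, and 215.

43

1247 = 29 × 43
2967 = 3 × 23 × 43
215 = 5 × 43
gcd(1247, 2967, 215) = 43.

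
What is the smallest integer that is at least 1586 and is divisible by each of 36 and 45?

The integer must be a common multiple of 36 and 45, so a multiple of their LCM.
36 = 2^2 × 3^2
45 = 3^2 × 5
LCM(36, 45) = 2^2 × 3^2 × 5 = 180.
Smallest multiple of 180 that is ≥ 1586: ⌈1586/180⌉ × 180 = 9 × 180 = 1620.

1620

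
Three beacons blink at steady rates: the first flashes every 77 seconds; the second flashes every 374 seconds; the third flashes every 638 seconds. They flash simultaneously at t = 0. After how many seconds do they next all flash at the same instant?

75922 seconds

They coincide at every common multiple of the periods; the first is the LCM.
77 = 7 × 11
374 = 2 × 11 × 17
638 = 2 × 11 × 29
LCM(77, 374, 638) = 2 × 7 × 11 × 17 × 29 = 75922.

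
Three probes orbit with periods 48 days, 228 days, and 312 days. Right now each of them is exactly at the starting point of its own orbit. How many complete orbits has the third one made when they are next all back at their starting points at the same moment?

The first common completion time is the LCM of the periods.
48 = 2^4 × 3
228 = 2^2 × 3 × 19
312 = 2^3 × 3 × 13
LCM(48, 228, 312) = 2^4 × 3 × 13 × 19 = 11856.
Orbits for period 312: 11856 / 312 = 38.

38 orbits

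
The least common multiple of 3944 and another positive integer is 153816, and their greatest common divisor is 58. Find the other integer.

2262

gcd × lcm = product of the two integers, so the other integer is (58 × 153816) / 3944 = 2262.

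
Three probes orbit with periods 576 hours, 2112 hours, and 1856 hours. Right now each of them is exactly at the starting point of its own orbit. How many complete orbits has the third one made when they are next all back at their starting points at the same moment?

All finish a whole number of cycles simultaneously at t = LCM of the periods.
576 = 2^6 × 3^2
2112 = 2^6 × 3 × 11
1856 = 2^6 × 29
LCM(576, 2112, 1856) = 2^6 × 3^2 × 11 × 29 = 183744.
Orbits for period 1856: 183744 / 1856 = 99.

99 orbits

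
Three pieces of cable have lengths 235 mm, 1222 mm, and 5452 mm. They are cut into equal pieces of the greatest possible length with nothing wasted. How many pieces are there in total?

Piece length = gcd(235, 1222, 5452).
235 = 5 × 47
1222 = 2 × 13 × 47
5452 = 2^2 × 29 × 47
gcd(235, 1222, 5452) = 47.
Total pieces = 235/47 + 1222/47 + 5452/47 = 5 + 26 + 116 = 147.

147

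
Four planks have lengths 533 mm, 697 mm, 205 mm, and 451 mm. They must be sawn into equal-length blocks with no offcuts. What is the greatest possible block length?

41 mm

This is the greatest common divisor of 533, 697, 205, and 451.
533 = 13 × 41
697 = 17 × 41
205 = 5 × 41
451 = 11 × 41
gcd(533, 697, 205, 451) = 41.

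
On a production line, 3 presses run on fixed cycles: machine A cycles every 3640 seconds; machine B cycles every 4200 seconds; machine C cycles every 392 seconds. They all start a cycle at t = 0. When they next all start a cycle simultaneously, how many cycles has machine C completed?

The first common completion time is the LCM of the periods.
3640 = 2^3 × 5 × 7 × 13
4200 = 2^3 × 3 × 5^2 × 7
392 = 2^3 × 7^2
LCM(3640, 4200, 392) = 2^3 × 3 × 5^2 × 7^2 × 13 = 382200.
Cycles for period 392: 382200 / 392 = 975.

975 cycles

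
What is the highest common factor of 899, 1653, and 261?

29

899 = 29 × 31
1653 = 3 × 19 × 29
261 = 3^2 × 29
gcd(899, 1653, 261) = 29.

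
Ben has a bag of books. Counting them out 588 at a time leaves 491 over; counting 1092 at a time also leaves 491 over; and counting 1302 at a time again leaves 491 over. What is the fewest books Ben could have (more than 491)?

N − 491 must be a common multiple of 588, 1092, and 1302.
588 = 2^2 × 3 × 7^2
1092 = 2^2 × 3 × 7 × 13
1302 = 2 × 3 × 7 × 31
LCM(588, 1092, 1302) = 2^2 × 3 × 7^2 × 13 × 31 = 236964.
Smallest N > 491 is LCM + 491 = 236964 + 491 = 237455.

237455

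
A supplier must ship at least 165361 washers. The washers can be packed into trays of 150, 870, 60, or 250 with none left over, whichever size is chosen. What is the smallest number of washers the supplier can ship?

174000

The number of washers must be a common multiple of 150, 870, 60, and 250, so a multiple of their LCM.
150 = 2 × 3 × 5^2
870 = 2 × 3 × 5 × 29
60 = 2^2 × 3 × 5
250 = 2 × 5^3
LCM(150, 870, 60, 250) = 2^2 × 3 × 5^3 × 29 = 43500.
Smallest multiple of 43500 that is ≥ 165361: ⌈165361/43500⌉ × 43500 = 4 × 43500 = 174000.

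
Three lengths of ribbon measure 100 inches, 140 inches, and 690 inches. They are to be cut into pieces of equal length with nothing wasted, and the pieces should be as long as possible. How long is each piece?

Each piece length must divide every original length, so the longest possible is gcd(100, 140, 690).
100 = 2^2 × 5^2
140 = 2^2 × 5 × 7
690 = 2 × 3 × 5 × 23
gcd(100, 140, 690) = 2 × 5 = 10.

10 inches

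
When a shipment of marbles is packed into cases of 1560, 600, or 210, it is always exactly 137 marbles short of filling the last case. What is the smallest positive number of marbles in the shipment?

Being 137 short of a full case of size k means N ≡ −137 (mod k), i.e. N + 137 is a multiple of each size.
1560 = 2^3 × 3 × 5 × 13
600 = 2^3 × 3 × 5^2
210 = 2 × 3 × 5 × 7
LCM(1560, 600, 210) = 2^3 × 3 × 5^2 × 7 × 13 = 54600.
Smallest positive N is 54600 − 137 = 54463.

54463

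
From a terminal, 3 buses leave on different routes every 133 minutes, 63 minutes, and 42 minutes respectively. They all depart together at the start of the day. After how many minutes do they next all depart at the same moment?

We need the least common multiple of the intervals.
133 = 7 × 19
63 = 3^2 × 7
42 = 2 × 3 × 7
LCM(133, 63, 42) = 2 × 3^2 × 7 × 19 = 2394.

2394 minutes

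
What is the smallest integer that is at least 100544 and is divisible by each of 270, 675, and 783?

The integer must be a common multiple of 270, 675, and 783, so a multiple of their LCM.
270 = 2 × 3^3 × 5
675 = 3^3 × 5^2
783 = 3^3 × 29
LCM(270, 675, 783) = 2 × 3^3 × 5^2 × 29 = 39150.
Smallest multiple of 39150 that is ≥ 100544: ⌈100544/39150⌉ × 39150 = 3 × 39150 = 117450.

117450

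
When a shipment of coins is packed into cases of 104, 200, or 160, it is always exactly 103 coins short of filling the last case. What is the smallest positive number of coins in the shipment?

Being 103 short of a full case of size k means N ≡ −103 (mod k), i.e. N + 103 is a multiple of each size.
104 = 2^3 × 13
200 = 2^3 × 5^2
160 = 2^5 × 5
LCM(104, 200, 160) = 2^5 × 5^2 × 13 = 10400.
Smallest positive N is 10400 − 103 = 10297.

10297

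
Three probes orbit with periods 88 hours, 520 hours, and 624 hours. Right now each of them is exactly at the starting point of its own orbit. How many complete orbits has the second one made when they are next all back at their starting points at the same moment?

They are all back at their starting positions together after one LCM of the periods.
88 = 2^3 × 11
520 = 2^3 × 5 × 13
624 = 2^4 × 3 × 13
LCM(88, 520, 624) = 2^4 × 3 × 5 × 11 × 13 = 34320.
Orbits for period 520: 34320 / 520 = 66.

66 orbits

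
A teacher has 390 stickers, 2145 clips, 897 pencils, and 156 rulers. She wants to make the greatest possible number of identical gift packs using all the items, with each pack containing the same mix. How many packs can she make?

The pack count must divide each quantity, so the greatest is gcd(390, 2145, 897, 156).
390 = 2 × 3 × 5 × 13
2145 = 3 × 5 × 11 × 13
897 = 3 × 13 × 23
156 = 2^2 × 3 × 13
gcd(390, 2145, 897, 156) = 3 × 13 = 39.

39 packs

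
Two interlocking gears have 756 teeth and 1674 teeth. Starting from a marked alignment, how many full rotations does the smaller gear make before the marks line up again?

The first common completion time is the LCM of the periods.
756 = 2^2 × 3^3 × 7
1674 = 2 × 3^3 × 31
LCM(756, 1674) = 2^2 × 3^3 × 7 × 31 = 23436.
Rotations for period 756: 23436 / 756 = 31.

31 rotations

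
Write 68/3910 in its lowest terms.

2/115

68 = 2^2 × 17
3910 = 2 × 5 × 17 × 23
gcd(68, 3910) = 2 × 17 = 34.
Divide numerator and denominator by 34: 68/3910 = 2/115.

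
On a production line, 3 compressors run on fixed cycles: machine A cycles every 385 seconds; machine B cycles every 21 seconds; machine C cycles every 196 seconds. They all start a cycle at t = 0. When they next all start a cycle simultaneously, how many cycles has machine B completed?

They are all back at their starting positions together after one LCM of the periods.
385 = 5 × 7 × 11
21 = 3 × 7
196 = 2^2 × 7^2
LCM(385, 21, 196) = 2^2 × 3 × 5 × 7^2 × 11 = 32340.
Cycles for period 21: 32340 / 21 = 1540.

1540 cycles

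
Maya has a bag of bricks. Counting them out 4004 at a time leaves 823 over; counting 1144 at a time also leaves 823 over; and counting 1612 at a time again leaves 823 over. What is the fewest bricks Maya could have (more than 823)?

N − 823 must be a common multiple of 4004, 1144, and 1612.
4004 = 2^2 × 7 × 11 × 13
1144 = 2^3 × 11 × 13
1612 = 2^2 × 13 × 31
LCM(4004, 1144, 1612) = 2^3 × 7 × 11 × 13 × 31 = 248248.
Smallest N > 823 is LCM + 823 = 248248 + 823 = 249071.

249071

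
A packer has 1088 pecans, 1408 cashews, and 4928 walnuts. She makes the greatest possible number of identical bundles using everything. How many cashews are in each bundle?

Number of bundles = gcd(1088, 1408, 4928).
1088 = 2^6 × 17
1408 = 2^7 × 11
4928 = 2^6 × 7 × 11
gcd(1088, 1408, 4928) = 2^6 = 64.
cashews per bundle = 1408 / 64 = 22.

22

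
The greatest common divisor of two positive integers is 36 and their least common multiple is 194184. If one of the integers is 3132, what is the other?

2232

For two integers, gcd × lcm = product, so the other is (36 × 194184) / 3132 = 6990624 / 3132 = 2232.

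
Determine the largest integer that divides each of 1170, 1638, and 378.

1170 = 2 × 3^2 × 5 × 13
1638 = 2 × 3^2 × 7 × 13
378 = 2 × 3^3 × 7
gcd(1170, 1638, 378) = 2 × 3^2 = 18.

18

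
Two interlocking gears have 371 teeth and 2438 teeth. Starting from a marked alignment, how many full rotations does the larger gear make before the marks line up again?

All finish a whole number of cycles simultaneously at t = LCM of the periods.
371 = 7 × 53
2438 = 2 × 23 × 53
LCM(371, 2438) = 2 × 7 × 23 × 53 = 17066.
Rotations for period 2438: 17066 / 2438 = 7.

7 rotations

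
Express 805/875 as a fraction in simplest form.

805 = 5 × 7 × 23
875 = 5^3 × 7
gcd(805, 875) = 5 × 7 = 35.
Divide numerator and denominator by 35: 805/875 = 23/25.

23/25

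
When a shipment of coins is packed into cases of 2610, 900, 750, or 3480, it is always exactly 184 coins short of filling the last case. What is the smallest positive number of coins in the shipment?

Being 184 short of a full case of size k means N ≡ −184 (mod k), i.e. N + 184 is a multiple of each size.
2610 = 2 × 3^2 × 5 × 29
900 = 2^2 × 3^2 × 5^2
750 = 2 × 3 × 5^3
3480 = 2^3 × 3 × 5 × 29
LCM(2610, 900, 750, 3480) = 2^3 × 3^2 × 5^3 × 29 = 261000.
Smallest positive N is 261000 − 184 = 260816.

260816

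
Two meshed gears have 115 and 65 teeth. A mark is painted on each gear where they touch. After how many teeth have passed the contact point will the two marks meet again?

1495 teeth

We need the least common multiple of the intervals.
115 = 5 × 23
65 = 5 × 13
LCM(115, 65) = 5 × 13 × 23 = 1495.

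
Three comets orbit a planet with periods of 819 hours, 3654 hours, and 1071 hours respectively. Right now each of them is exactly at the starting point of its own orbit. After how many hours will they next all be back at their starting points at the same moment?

We need the least common multiple of the intervals.
819 = 3^2 × 7 × 13
3654 = 2 × 3^2 × 7 × 29
1071 = 3^2 × 7 × 17
LCM(819, 3654, 1071) = 2 × 3^2 × 7 × 13 × 17 × 29 = 807534.

807534 hours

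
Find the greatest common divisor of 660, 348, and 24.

12

660 = 2^2 × 3 × 5 × 11
348 = 2^2 × 3 × 29
24 = 2^3 × 3
gcd(660, 348, 24) = 2^2 × 3 = 12.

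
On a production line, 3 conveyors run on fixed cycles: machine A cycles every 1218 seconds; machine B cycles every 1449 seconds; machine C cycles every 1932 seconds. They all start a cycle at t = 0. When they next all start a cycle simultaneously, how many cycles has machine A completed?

All finish a whole number of cycles simultaneously at t = LCM of the periods.
1218 = 2 × 3 × 7 × 29
1449 = 3^2 × 7 × 23
1932 = 2^2 × 3 × 7 × 23
LCM(1218, 1449, 1932) = 2^2 × 3^2 × 7 × 23 × 29 = 168084.
Cycles for period 1218: 168084 / 1218 = 138.

138 cycles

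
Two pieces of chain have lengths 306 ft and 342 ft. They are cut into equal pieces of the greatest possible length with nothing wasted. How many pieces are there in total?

Piece length = gcd(306, 342).
306 = 2 × 3^2 × 17
342 = 2 × 3^2 × 19
gcd(306, 342) = 2 × 3^2 = 18.
Total pieces = 306/18 + 342/18 = 17 + 19 = 36.

36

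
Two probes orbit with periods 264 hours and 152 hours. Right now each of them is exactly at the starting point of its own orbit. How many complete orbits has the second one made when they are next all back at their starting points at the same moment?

33 orbits

The first common completion time is the LCM of the periods.
264 = 2^3 × 3 × 11
152 = 2^3 × 19
LCM(264, 152) = 2^3 × 3 × 11 × 19 = 5016.
Orbits for period 152: 5016 / 152 = 33.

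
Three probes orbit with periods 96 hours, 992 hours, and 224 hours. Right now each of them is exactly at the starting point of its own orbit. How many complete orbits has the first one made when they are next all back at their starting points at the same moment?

The first common completion time is the LCM of the periods.
96 = 2^5 × 3
992 = 2^5 × 31
224 = 2^5 × 7
LCM(96, 992, 224) = 2^5 × 3 × 7 × 31 = 20832.
Orbits for period 96: 20832 / 96 = 217.

217 orbits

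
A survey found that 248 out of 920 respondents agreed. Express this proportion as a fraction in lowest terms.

248 = 2^3 × 31
920 = 2^3 × 5 × 23
gcd(248, 920) = 2^3 = 8.
Divide numerator and denominator by 8: 248/920 = 31/115.

31/115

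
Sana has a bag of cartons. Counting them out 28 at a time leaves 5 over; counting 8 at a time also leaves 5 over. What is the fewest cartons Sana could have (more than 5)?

N − 5 must be a common multiple of 28 and 8.
28 = 2^2 × 7
8 = 2^3
LCM(28, 8) = 2^3 × 7 = 56.
Smallest N > 5 is LCM + 5 = 56 + 5 = 61.

61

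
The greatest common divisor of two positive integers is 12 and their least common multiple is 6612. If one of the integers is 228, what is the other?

For two integers, gcd × lcm = product, so the other is (12 × 6612) / 228 = 79344 / 228 = 348.

348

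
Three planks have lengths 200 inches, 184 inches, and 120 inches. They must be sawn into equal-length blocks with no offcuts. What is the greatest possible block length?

8 inches

The block length must divide every plank, so the greatest is gcd(200, 184, 120).
200 = 2^3 × 5^2
184 = 2^3 × 23
120 = 2^3 × 3 × 5
gcd(200, 184, 120) = 2^3 = 8.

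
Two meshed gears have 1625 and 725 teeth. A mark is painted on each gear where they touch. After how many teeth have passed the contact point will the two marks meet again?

We need the least common multiple of the intervals.
1625 = 5^3 × 13
725 = 5^2 × 29
LCM(1625, 725) = 5^3 × 13 × 29 = 47125.

47125 teeth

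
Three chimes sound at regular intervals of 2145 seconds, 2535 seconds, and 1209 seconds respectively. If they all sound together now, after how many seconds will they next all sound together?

We need the least common multiple of the intervals.
2145 = 3 × 5 × 11 × 13
2535 = 3 × 5 × 13^2
1209 = 3 × 13 × 31
LCM(2145, 2535, 1209) = 3 × 5 × 11 × 13^2 × 31 = 864435.

864435 seconds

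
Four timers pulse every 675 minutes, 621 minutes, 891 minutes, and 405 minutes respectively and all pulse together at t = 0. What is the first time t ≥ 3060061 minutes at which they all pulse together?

3073950 minutes

Joint pulses occur at multiples of LCM(675, 621, 891, 405).
675 = 3^3 × 5^2
621 = 3^3 × 23
891 = 3^4 × 11
405 = 3^4 × 5
LCM(675, 621, 891, 405) = 3^4 × 5^2 × 11 × 23 = 512325.
Smallest multiple of 512325 that is ≥ 3060061: ⌈3060061/512325⌉ × 512325 = 6 × 512325 = 3073950.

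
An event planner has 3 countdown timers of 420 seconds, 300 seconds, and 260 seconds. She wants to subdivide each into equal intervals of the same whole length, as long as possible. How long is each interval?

The interval must divide each timer length; the longest such is the gcd.
420 = 2^2 × 3 × 5 × 7
300 = 2^2 × 3 × 5^2
260 = 2^2 × 5 × 13
gcd(420, 300, 260) = 2^2 × 5 = 20.

20 seconds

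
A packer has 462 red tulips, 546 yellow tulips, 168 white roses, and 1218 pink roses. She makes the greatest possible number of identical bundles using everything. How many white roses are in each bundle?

Number of bundles = gcd(462, 546, 168, 1218).
462 = 2 × 3 × 7 × 11
546 = 2 × 3 × 7 × 13
168 = 2^3 × 3 × 7
1218 = 2 × 3 × 7 × 29
gcd(462, 546, 168, 1218) = 2 × 3 × 7 = 42.
white roses per bundle = 168 / 42 = 4.

4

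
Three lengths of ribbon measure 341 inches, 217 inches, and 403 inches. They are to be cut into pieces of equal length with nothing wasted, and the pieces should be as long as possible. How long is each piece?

The greatest length dividing all of 341, 217, and 403 is their gcd.
341 = 11 × 31
217 = 7 × 31
403 = 13 × 31
gcd(341, 217, 403) = 31.

31 inches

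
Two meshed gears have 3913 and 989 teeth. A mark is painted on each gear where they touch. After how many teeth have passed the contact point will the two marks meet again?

They coincide at every common multiple of the periods; the first is the LCM.
3913 = 7 × 13 × 43
989 = 23 × 43
LCM(3913, 989) = 7 × 13 × 23 × 43 = 89999.

89999 teeth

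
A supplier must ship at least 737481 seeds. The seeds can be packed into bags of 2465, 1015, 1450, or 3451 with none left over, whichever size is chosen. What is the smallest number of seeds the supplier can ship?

862750

The number of seeds must be a common multiple of 2465, 1015, 1450, and 3451, so a multiple of their LCM.
2465 = 5 × 17 × 29
1015 = 5 × 7 × 29
1450 = 2 × 5^2 × 29
3451 = 7 × 17 × 29
LCM(2465, 1015, 1450, 3451) = 2 × 5^2 × 7 × 17 × 29 = 172550.
Smallest multiple of 172550 that is ≥ 737481: ⌈737481/172550⌉ × 172550 = 5 × 172550 = 862750.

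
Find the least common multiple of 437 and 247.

5681

437 = 19 × 23
247 = 13 × 19
LCM(437, 247) = 13 × 19 × 23 = 5681.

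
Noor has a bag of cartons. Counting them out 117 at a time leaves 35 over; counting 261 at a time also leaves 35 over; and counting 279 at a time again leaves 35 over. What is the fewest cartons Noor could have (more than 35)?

N − 35 must be a common multiple of 117, 261, and 279.
117 = 3^2 × 13
261 = 3^2 × 29
279 = 3^2 × 31
LCM(117, 261, 279) = 3^2 × 13 × 29 × 31 = 105183.
Smallest N > 35 is LCM + 35 = 105183 + 35 = 105218.

105218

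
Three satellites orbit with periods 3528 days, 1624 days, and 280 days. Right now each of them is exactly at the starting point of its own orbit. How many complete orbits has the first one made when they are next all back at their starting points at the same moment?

145 orbits

The first common completion time is the LCM of the periods.
3528 = 2^3 × 3^2 × 7^2
1624 = 2^3 × 7 × 29
280 = 2^3 × 5 × 7
LCM(3528, 1624, 280) = 2^3 × 3^2 × 5 × 7^2 × 29 = 511560.
Orbits for period 3528: 511560 / 3528 = 145.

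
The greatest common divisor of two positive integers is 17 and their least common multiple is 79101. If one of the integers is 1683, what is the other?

For two integers, gcd × lcm = product, so the other is (17 × 79101) / 1683 = 1344717 / 1683 = 799.

799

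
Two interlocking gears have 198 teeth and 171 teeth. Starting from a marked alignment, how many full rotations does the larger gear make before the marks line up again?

19 rotations

All finish a whole number of cycles simultaneously at t = LCM of the periods.
198 = 2 × 3^2 × 11
171 = 3^2 × 19
LCM(198, 171) = 2 × 3^2 × 11 × 19 = 3762.
Rotations for period 198: 3762 / 198 = 19.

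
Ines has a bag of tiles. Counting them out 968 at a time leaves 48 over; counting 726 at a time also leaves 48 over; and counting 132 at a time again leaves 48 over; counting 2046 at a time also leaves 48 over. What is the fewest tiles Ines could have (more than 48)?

90072

N − 48 must be a common multiple of 968, 726, 132, and 2046.
968 = 2^3 × 11^2
726 = 2 × 3 × 11^2
132 = 2^2 × 3 × 11
2046 = 2 × 3 × 11 × 31
LCM(968, 726, 132, 2046) = 2^3 × 3 × 11^2 × 31 = 90024.
Smallest N > 48 is LCM + 48 = 90024 + 48 = 90072.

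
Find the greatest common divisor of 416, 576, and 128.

416 = 2^5 × 13
576 = 2^6 × 3^2
128 = 2^7
gcd(416, 576, 128) = 2^5 = 32.

32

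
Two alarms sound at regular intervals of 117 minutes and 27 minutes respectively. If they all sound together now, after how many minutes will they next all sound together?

The first simultaneous occurrence is after LCM of the individual periods.
117 = 3^2 × 13
27 = 3^3
LCM(117, 27) = 3^3 × 13 = 351.

351 minutes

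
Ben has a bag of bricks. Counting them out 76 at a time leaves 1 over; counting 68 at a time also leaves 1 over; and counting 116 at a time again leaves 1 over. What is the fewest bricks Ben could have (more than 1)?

37469

N − 1 must be a common multiple of 76, 68, and 116.
76 = 2^2 × 19
68 = 2^2 × 17
116 = 2^2 × 29
LCM(76, 68, 116) = 2^2 × 17 × 19 × 29 = 37468.
Smallest N > 1 is LCM + 1 = 37468 + 1 = 37469.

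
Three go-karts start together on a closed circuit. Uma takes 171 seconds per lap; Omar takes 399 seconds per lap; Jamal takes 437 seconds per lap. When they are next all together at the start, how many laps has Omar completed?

69 laps

All finish a whole number of cycles simultaneously at t = LCM of the periods.
171 = 3^2 × 19
399 = 3 × 7 × 19
437 = 19 × 23
LCM(171, 399, 437) = 3^2 × 7 × 19 × 23 = 27531.
Laps for period 399: 27531 / 399 = 69.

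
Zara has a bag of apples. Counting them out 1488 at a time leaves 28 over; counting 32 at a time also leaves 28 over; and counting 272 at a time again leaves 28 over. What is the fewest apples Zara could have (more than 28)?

N − 28 must be a common multiple of 1488, 32, and 272.
1488 = 2^4 × 3 × 31
32 = 2^5
272 = 2^4 × 17
LCM(1488, 32, 272) = 2^5 × 3 × 17 × 31 = 50592.
Smallest N > 28 is LCM + 28 = 50592 + 28 = 50620.

50620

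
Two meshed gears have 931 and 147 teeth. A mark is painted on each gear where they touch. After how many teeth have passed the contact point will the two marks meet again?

2793 teeth

They coincide at every common multiple of the periods; the first is the LCM.
931 = 7^2 × 19
147 = 3 × 7^2
LCM(931, 147) = 3 × 7^2 × 19 = 2793.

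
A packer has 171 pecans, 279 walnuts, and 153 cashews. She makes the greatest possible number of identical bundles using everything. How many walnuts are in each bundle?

31

Number of bundles = gcd(171, 279, 153).
171 = 3^2 × 19
279 = 3^2 × 31
153 = 3^2 × 17
gcd(171, 279, 153) = 3^2 = 9.
walnuts per bundle = 279 / 9 = 31.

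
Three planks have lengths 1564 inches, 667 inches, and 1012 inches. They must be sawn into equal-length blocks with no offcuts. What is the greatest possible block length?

23 inches

This is the greatest common divisor of 1564, 667, and 1012.
1564 = 2^2 × 17 × 23
667 = 23 × 29
1012 = 2^2 × 11 × 23
gcd(1564, 667, 1012) = 23.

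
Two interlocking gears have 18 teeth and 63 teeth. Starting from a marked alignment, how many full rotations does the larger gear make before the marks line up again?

They are all back at their starting positions together after one LCM of the periods.
18 = 2 × 3^2
63 = 3^2 × 7
LCM(18, 63) = 2 × 3^2 × 7 = 126.
Rotations for period 63: 126 / 63 = 2.

2 rotations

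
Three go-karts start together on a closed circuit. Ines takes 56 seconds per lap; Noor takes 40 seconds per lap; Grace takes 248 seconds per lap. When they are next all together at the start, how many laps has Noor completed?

217 laps

All finish a whole number of cycles simultaneously at t = LCM of the periods.
56 = 2^3 × 7
40 = 2^3 × 5
248 = 2^3 × 31
LCM(56, 40, 248) = 2^3 × 5 × 7 × 31 = 8680.
Laps for period 40: 8680 / 40 = 217.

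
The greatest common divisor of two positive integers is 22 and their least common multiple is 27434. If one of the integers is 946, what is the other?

638

For two integers, gcd × lcm = product, so the other is (22 × 27434) / 946 = 603548 / 946 = 638.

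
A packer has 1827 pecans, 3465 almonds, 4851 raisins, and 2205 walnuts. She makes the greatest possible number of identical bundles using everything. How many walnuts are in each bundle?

35

Number of bundles = gcd(1827, 3465, 4851, 2205).
1827 = 3^2 × 7 × 29
3465 = 3^2 × 5 × 7 × 11
4851 = 3^2 × 7^2 × 11
2205 = 3^2 × 5 × 7^2
gcd(1827, 3465, 4851, 2205) = 3^2 × 7 = 63.
walnuts per bundle = 2205 / 63 = 35.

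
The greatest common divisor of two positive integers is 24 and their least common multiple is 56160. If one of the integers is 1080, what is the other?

1248

For two integers, gcd × lcm = product, so the other is (24 × 56160) / 1080 = 1347840 / 1080 = 1248.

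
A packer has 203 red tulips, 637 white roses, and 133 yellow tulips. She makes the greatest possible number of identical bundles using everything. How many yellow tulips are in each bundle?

Number of bundles = gcd(203, 637, 133).
203 = 7 × 29
637 = 7^2 × 13
133 = 7 × 19
gcd(203, 637, 133) = 7.
yellow tulips per bundle = 133 / 7 = 19.

19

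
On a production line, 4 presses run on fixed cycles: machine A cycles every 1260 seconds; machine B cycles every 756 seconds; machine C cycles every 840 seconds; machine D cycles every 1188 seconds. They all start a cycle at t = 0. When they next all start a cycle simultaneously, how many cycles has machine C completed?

They are all back at their starting positions together after one LCM of the periods.
1260 = 2^2 × 3^2 × 5 × 7
756 = 2^2 × 3^3 × 7
840 = 2^3 × 3 × 5 × 7
1188 = 2^2 × 3^3 × 11
LCM(1260, 756, 840, 1188) = 2^3 × 3^3 × 5 × 7 × 11 = 83160.
Cycles for period 840: 83160 / 840 = 99.

99 cycles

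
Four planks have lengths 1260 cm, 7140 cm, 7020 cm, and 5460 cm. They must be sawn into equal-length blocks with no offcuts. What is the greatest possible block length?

60 cm

This is the greatest common divisor of 1260, 7140, 7020, and 5460.
1260 = 2^2 × 3^2 × 5 × 7
7140 = 2^2 × 3 × 5 × 7 × 17
7020 = 2^2 × 3^3 × 5 × 13
5460 = 2^2 × 3 × 5 × 7 × 13
gcd(1260, 7140, 7020, 5460) = 2^2 × 3 × 5 = 60.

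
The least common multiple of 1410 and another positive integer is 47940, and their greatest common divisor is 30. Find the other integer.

gcd × lcm = product of the two integers, so the other integer is (30 × 47940) / 1410 = 1020.

1020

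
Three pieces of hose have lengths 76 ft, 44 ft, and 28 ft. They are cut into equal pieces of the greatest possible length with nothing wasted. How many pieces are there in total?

Piece length = gcd(76, 44, 28).
76 = 2^2 × 19
44 = 2^2 × 11
28 = 2^2 × 7
gcd(76, 44, 28) = 2^2 = 4.
Total pieces = 76/4 + 44/4 + 28/4 = 19 + 11 + 7 = 37.

37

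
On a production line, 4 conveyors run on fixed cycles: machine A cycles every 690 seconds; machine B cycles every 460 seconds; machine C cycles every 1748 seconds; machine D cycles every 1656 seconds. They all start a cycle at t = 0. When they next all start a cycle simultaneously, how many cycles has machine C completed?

90 cycles

The first common completion time is the LCM of the periods.
690 = 2 × 3 × 5 × 23
460 = 2^2 × 5 × 23
1748 = 2^2 × 19 × 23
1656 = 2^3 × 3^2 × 23
LCM(690, 460, 1748, 1656) = 2^3 × 3^2 × 5 × 19 × 23 = 157320.
Cycles for period 1748: 157320 / 1748 = 90.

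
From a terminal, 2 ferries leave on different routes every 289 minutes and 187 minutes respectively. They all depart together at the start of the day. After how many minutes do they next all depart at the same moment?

3179 minutes

The first simultaneous occurrence is after LCM of the individual periods.
289 = 17^2
187 = 11 × 17
LCM(289, 187) = 11 × 17^2 = 3179.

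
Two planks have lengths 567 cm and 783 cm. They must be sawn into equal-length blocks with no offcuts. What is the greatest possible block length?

This is the greatest common divisor of 567 and 783.
567 = 3^4 × 7
783 = 3^3 × 29
gcd(567, 783) = 3^3 = 27.

27 cm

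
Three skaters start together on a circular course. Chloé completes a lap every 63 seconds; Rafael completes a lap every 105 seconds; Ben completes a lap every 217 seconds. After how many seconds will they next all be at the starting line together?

9765 seconds

We need the least common multiple of the intervals.
63 = 3^2 × 7
105 = 3 × 5 × 7
217 = 7 × 31
LCM(63, 105, 217) = 3^2 × 5 × 7 × 31 = 9765.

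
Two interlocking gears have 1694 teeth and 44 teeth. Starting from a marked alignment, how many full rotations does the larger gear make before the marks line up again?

2 rotations

All finish a whole number of cycles simultaneously at t = LCM of the periods.
1694 = 2 × 7 × 11^2
44 = 2^2 × 11
LCM(1694, 44) = 2^2 × 7 × 11^2 = 3388.
Rotations for period 1694: 3388 / 1694 = 2.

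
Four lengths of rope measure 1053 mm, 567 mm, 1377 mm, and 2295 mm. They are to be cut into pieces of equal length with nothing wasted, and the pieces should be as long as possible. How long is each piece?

Each piece length must divide every original length, so the longest possible is gcd(1053, 567, 1377, 2295).
1053 = 3^4 × 13
567 = 3^4 × 7
1377 = 3^4 × 17
2295 = 3^3 × 5 × 17
gcd(1053, 567, 1377, 2295) = 3^3 = 27.

27 mm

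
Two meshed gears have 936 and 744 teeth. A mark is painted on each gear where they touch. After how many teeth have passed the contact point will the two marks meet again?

The first simultaneous occurrence is after LCM of the individual periods.
936 = 2^3 × 3^2 × 13
744 = 2^3 × 3 × 31
LCM(936, 744) = 2^3 × 3^2 × 13 × 31 = 29016.

29016 teeth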